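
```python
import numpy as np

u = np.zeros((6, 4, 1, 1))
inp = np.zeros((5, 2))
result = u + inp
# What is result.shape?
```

(6, 4, 5, 2)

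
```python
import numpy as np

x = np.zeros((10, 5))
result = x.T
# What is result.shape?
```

(5, 10)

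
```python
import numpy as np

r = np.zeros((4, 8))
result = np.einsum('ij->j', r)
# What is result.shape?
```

(8,)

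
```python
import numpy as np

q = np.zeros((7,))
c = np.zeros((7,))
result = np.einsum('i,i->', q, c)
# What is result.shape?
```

()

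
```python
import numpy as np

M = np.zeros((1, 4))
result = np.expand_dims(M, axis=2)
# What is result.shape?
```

(1, 4, 1)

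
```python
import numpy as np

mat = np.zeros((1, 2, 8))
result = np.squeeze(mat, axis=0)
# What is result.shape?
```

(2, 8)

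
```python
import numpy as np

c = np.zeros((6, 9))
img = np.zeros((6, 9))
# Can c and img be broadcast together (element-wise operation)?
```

Yes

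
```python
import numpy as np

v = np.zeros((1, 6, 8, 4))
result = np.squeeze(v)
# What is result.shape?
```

(6, 8, 4)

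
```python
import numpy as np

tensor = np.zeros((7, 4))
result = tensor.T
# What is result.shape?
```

(4, 7)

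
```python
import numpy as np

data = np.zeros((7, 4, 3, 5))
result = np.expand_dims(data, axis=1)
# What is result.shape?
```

(7, 1, 4, 3, 5)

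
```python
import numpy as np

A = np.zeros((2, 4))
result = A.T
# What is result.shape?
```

(4, 2)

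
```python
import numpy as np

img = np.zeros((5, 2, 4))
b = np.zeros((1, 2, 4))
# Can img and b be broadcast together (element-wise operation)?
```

Yes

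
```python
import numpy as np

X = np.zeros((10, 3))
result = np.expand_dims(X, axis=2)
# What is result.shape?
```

(10, 3, 1)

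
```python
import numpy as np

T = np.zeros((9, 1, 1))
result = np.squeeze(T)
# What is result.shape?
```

(9,)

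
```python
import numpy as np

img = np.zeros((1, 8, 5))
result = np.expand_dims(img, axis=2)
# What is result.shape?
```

(1, 8, 1, 5)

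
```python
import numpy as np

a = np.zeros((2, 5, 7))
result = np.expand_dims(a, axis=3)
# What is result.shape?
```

(2, 5, 7, 1)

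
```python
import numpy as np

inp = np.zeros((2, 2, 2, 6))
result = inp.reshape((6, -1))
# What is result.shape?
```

(6, 8)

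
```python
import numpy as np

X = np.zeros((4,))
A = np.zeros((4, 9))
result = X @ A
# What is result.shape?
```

(9,)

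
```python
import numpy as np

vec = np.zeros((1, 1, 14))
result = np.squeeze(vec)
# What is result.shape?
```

(14,)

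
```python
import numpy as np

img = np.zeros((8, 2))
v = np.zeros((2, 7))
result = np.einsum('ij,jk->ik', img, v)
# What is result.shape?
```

(8, 7)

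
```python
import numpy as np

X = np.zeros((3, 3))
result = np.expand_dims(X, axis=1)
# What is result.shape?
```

(3, 1, 3)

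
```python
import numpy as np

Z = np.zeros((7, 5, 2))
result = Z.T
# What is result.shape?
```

(2, 5, 7)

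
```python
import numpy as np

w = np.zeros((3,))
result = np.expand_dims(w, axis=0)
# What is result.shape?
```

(1, 3)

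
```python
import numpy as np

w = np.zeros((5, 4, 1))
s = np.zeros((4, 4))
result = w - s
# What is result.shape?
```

(5, 4, 4)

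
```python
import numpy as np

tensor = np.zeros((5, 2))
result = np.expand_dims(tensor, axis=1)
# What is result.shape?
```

(5, 1, 2)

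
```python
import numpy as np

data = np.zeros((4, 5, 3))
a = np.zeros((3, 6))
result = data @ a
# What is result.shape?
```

(4, 5, 6)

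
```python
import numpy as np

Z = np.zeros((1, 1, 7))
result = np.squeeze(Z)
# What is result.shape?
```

(7,)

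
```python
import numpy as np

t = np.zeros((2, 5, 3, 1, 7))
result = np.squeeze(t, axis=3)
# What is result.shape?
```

(2, 5, 3, 7)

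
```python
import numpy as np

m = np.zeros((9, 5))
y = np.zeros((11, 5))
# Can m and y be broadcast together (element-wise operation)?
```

No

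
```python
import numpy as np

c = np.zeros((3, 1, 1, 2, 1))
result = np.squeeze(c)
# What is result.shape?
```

(3, 2)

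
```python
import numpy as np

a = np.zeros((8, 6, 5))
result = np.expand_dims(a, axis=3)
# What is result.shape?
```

(8, 6, 5, 1)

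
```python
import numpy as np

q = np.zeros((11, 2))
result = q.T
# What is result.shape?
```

(2, 11)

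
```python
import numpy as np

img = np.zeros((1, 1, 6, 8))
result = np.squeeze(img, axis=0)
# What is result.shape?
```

(1, 6, 8)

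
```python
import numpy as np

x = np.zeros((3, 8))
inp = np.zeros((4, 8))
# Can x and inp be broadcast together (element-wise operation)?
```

No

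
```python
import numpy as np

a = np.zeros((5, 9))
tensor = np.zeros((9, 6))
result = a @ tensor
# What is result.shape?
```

(5, 6)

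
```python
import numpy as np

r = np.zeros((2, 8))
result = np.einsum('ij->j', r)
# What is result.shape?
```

(8,)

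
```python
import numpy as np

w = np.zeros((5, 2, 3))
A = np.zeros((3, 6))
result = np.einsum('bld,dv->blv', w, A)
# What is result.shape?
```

(5, 2, 6)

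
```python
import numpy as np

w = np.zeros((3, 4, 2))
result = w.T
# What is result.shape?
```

(2, 4, 3)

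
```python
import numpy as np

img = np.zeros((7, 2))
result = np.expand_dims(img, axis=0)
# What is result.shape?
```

(1, 7, 2)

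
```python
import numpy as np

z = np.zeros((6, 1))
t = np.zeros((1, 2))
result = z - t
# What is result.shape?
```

(6, 2)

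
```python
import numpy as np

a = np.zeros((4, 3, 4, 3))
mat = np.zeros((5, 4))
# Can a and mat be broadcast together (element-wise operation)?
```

No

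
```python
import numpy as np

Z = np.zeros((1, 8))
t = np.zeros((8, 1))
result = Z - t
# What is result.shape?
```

(8, 8)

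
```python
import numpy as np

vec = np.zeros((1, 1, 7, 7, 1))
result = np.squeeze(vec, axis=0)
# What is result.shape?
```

(1, 7, 7, 1)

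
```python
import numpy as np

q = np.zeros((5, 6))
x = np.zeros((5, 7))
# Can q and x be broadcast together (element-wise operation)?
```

No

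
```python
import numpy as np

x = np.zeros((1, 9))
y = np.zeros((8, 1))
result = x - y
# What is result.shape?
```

(8, 9)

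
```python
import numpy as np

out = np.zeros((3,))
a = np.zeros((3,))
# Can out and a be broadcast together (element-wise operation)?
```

Yes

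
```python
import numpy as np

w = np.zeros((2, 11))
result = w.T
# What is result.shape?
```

(11, 2)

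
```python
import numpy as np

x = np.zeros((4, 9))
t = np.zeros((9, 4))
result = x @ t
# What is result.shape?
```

(4, 4)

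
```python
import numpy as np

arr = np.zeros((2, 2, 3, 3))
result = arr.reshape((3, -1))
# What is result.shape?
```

(3, 12)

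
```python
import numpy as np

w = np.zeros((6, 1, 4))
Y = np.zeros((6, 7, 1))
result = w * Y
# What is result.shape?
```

(6, 7, 4)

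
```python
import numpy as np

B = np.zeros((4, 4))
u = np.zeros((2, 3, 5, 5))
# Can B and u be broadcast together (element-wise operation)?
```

No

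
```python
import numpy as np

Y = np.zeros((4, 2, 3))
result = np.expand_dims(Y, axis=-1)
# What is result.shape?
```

(4, 2, 3, 1)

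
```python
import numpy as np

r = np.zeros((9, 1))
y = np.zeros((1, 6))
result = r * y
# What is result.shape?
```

(9, 6)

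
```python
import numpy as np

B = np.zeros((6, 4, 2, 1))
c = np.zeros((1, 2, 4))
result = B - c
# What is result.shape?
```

(6, 4, 2, 4)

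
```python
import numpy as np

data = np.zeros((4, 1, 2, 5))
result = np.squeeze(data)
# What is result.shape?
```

(4, 2, 5)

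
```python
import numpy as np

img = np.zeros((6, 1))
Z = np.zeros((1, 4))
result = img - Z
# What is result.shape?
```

(6, 4)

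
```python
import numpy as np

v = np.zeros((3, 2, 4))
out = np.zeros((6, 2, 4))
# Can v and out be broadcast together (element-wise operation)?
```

No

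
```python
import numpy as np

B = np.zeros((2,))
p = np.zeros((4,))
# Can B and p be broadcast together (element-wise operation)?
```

No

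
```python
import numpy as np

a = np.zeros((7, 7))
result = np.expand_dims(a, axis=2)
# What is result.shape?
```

(7, 7, 1)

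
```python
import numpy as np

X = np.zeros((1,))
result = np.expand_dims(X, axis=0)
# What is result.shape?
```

(1, 1)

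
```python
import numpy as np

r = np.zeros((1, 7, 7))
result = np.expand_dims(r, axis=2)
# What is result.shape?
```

(1, 7, 1, 7)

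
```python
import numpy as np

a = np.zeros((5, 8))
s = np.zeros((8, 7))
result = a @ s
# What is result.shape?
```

(5, 7)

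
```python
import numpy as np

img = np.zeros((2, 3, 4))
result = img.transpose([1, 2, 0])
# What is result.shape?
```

(3, 4, 2)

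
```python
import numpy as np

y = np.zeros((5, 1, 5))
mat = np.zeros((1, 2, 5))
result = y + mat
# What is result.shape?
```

(5, 2, 5)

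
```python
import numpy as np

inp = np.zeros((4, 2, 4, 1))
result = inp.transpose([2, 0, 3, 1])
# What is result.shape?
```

(4, 4, 1, 2)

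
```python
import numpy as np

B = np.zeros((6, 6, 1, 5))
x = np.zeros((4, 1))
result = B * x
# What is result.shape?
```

(6, 6, 4, 5)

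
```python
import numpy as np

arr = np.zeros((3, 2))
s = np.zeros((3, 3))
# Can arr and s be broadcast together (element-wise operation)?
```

No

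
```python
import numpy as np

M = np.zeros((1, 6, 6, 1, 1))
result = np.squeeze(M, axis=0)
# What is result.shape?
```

(6, 6, 1, 1)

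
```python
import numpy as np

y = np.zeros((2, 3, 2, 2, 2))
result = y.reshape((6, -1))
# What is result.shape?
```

(6, 8)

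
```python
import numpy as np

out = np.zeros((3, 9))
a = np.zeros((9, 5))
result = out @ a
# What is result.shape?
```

(3, 5)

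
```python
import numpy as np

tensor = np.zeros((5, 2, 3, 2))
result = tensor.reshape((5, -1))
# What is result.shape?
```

(5, 12)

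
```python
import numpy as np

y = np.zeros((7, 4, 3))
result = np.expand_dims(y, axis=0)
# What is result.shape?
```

(1, 7, 4, 3)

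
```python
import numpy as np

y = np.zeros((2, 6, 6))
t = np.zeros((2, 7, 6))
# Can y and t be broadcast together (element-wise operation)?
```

No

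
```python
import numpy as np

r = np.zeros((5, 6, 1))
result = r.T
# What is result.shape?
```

(1, 6, 5)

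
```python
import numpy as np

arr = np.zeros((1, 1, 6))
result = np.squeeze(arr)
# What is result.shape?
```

(6,)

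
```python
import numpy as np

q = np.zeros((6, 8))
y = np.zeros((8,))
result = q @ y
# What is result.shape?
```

(6,)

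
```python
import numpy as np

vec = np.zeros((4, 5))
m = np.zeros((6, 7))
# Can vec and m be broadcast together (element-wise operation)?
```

No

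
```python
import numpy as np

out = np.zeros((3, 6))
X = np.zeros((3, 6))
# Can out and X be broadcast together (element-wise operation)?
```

Yes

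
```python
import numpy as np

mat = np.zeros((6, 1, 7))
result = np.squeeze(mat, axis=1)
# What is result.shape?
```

(6, 7)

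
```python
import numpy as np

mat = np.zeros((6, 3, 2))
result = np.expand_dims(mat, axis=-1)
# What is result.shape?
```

(6, 3, 2, 1)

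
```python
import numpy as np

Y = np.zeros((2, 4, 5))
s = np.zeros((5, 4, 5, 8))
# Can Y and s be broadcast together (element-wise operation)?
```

No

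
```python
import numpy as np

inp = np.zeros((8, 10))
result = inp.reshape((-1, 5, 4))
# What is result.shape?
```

(4, 5, 4)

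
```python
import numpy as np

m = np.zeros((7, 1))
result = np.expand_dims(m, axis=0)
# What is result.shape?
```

(1, 7, 1)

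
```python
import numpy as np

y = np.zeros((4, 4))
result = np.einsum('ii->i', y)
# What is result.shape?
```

(4,)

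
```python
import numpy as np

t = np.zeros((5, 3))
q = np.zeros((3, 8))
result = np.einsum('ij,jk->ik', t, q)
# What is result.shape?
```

(5, 8)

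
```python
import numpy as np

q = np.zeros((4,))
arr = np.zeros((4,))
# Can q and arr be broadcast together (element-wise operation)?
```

Yes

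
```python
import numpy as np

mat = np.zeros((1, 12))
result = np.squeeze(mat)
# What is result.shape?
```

(12,)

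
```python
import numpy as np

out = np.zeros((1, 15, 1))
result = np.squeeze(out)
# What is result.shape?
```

(15,)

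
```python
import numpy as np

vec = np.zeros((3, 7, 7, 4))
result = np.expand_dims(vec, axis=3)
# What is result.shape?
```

(3, 7, 7, 1, 4)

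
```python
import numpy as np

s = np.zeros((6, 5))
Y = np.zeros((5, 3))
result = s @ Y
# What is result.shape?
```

(6, 3)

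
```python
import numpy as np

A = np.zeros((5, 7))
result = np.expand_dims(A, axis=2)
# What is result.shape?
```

(5, 7, 1)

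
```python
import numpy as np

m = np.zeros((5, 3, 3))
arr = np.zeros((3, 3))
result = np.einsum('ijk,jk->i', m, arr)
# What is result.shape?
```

(5,)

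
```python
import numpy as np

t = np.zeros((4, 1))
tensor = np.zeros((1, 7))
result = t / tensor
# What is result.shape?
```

(4, 7)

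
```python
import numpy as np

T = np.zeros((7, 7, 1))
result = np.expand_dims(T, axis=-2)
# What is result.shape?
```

(7, 7, 1, 1)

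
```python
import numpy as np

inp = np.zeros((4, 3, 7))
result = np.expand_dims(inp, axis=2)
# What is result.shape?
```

(4, 3, 1, 7)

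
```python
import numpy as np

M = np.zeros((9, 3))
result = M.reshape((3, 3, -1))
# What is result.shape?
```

(3, 3, 3)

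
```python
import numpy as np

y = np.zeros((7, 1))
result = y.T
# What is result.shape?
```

(1, 7)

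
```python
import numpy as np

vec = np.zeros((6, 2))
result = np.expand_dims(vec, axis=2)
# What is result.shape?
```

(6, 2, 1)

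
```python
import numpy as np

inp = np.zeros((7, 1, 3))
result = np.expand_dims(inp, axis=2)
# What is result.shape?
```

(7, 1, 1, 3)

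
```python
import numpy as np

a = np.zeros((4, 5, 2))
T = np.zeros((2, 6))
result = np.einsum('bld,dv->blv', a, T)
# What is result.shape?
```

(4, 5, 6)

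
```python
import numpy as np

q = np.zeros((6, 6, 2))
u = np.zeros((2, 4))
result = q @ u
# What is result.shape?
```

(6, 6, 4)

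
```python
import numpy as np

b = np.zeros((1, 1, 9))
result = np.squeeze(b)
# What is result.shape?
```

(9,)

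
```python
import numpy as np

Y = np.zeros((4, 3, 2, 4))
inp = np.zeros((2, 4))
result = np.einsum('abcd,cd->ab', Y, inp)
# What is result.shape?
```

(4, 3)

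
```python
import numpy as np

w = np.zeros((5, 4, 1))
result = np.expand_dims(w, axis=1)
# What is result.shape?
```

(5, 1, 4, 1)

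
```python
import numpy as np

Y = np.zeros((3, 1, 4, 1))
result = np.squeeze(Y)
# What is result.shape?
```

(3, 4)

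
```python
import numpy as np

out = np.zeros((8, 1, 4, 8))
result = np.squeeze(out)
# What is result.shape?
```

(8, 4, 8)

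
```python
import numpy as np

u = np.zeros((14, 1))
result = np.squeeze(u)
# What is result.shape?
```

(14,)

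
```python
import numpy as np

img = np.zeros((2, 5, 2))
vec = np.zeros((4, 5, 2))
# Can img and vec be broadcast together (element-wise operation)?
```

No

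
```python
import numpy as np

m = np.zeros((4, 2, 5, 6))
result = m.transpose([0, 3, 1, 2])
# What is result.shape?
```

(4, 6, 2, 5)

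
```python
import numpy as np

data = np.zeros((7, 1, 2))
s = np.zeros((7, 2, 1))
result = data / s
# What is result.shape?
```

(7, 2, 2)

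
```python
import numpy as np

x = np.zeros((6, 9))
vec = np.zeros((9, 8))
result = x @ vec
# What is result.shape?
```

(6, 8)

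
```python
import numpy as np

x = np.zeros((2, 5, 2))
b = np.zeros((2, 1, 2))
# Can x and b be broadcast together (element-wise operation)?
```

Yes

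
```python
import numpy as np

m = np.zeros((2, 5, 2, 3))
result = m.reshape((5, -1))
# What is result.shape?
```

(5, 12)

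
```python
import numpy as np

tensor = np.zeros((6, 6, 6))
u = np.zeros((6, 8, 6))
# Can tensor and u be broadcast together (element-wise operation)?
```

No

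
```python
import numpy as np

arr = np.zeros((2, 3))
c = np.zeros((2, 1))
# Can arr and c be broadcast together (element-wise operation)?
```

Yes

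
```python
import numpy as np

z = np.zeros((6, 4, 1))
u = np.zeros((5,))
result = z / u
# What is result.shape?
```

(6, 4, 5)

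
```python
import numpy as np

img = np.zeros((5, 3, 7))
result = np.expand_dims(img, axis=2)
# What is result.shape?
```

(5, 3, 1, 7)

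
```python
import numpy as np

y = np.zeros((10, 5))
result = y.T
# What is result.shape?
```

(5, 10)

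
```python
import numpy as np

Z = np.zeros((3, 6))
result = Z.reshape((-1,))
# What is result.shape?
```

(18,)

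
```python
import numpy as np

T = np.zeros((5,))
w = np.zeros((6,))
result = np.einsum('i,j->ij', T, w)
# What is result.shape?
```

(5, 6)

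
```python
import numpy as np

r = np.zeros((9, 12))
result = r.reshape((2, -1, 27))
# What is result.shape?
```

(2, 2, 27)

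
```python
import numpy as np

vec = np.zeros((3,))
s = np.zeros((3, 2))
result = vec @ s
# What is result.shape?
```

(2,)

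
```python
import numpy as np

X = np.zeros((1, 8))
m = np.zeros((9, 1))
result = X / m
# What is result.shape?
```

(9, 8)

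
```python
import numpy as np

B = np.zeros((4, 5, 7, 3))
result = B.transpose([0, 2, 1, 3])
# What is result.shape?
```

(4, 7, 5, 3)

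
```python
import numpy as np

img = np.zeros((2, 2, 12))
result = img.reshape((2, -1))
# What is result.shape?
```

(2, 24)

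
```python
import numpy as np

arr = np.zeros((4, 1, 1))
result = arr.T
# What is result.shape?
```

(1, 1, 4)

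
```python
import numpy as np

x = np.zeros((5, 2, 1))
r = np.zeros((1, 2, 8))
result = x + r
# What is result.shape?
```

(5, 2, 8)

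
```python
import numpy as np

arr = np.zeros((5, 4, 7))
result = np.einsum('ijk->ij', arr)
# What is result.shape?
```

(5, 4)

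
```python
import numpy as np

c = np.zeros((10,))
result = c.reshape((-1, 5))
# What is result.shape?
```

(2, 5)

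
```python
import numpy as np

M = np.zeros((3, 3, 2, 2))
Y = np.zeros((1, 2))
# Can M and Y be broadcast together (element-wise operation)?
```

Yes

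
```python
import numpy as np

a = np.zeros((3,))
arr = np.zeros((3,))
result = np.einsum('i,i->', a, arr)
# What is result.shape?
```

()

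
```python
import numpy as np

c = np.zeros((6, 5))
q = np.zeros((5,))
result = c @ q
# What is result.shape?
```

(6,)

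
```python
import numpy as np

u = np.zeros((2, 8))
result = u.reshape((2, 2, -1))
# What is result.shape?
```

(2, 2, 4)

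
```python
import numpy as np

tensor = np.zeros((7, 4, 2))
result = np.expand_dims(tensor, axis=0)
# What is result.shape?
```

(1, 7, 4, 2)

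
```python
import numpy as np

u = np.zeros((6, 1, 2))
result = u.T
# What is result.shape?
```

(2, 1, 6)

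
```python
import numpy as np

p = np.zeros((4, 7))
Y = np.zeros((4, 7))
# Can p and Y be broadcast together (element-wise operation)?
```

Yes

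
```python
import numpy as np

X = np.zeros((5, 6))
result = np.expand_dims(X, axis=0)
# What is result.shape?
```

(1, 5, 6)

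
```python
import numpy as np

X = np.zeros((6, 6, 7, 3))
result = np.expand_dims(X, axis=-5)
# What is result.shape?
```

(1, 6, 6, 7, 3)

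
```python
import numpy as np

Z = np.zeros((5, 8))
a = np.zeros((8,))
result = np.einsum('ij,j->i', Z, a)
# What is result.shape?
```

(5,)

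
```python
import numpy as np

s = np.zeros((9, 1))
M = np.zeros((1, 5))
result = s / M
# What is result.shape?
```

(9, 5)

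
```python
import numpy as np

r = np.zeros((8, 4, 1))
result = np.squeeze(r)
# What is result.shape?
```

(8, 4)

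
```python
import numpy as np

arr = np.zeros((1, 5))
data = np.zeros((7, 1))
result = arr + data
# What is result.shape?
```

(7, 5)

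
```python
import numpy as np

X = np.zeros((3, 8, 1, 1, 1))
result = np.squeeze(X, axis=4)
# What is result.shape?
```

(3, 8, 1, 1)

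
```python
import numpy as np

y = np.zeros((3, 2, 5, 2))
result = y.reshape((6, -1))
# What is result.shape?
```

(6, 10)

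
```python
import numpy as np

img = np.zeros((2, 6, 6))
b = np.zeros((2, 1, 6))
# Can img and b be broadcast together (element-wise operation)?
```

Yes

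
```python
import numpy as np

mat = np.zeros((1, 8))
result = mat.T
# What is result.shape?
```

(8, 1)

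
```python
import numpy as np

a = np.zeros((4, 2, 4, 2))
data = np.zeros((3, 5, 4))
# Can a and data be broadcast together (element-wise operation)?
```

No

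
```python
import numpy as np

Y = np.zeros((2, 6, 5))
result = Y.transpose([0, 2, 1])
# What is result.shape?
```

(2, 5, 6)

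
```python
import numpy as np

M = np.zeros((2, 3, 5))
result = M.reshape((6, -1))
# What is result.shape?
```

(6, 5)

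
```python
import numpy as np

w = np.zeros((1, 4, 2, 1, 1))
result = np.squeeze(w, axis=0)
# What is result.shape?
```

(4, 2, 1, 1)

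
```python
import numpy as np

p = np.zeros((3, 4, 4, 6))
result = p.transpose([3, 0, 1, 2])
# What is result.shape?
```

(6, 3, 4, 4)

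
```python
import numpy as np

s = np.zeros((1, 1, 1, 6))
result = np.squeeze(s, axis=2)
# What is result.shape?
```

(1, 1, 6)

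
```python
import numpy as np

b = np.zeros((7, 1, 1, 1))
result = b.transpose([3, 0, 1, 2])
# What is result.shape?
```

(1, 7, 1, 1)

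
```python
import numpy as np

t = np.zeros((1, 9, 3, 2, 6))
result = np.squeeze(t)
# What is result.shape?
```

(9, 3, 2, 6)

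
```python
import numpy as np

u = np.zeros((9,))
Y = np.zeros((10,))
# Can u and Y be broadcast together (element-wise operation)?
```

No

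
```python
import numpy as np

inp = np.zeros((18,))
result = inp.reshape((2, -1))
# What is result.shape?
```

(2, 9)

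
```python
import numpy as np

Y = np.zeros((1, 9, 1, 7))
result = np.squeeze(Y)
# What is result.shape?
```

(9, 7)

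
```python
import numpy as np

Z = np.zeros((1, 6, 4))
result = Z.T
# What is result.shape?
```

(4, 6, 1)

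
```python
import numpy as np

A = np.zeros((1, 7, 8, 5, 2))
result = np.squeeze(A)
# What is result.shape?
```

(7, 8, 5, 2)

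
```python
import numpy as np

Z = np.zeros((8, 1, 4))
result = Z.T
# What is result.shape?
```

(4, 1, 8)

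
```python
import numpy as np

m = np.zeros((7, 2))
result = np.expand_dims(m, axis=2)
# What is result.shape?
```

(7, 2, 1)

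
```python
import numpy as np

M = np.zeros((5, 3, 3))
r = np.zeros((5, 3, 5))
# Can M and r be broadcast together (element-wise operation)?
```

No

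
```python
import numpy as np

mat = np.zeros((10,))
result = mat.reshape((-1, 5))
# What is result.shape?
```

(2, 5)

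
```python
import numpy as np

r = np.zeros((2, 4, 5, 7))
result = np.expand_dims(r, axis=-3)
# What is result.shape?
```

(2, 4, 1, 5, 7)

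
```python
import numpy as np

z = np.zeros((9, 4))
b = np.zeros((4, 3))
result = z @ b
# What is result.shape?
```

(9, 3)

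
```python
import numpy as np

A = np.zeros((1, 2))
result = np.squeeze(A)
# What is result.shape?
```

(2,)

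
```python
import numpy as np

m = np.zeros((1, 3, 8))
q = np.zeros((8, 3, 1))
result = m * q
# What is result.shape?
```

(8, 3, 8)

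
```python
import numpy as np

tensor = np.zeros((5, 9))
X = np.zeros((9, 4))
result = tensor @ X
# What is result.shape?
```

(5, 4)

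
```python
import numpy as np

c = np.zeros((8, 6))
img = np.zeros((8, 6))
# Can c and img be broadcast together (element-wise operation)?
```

Yes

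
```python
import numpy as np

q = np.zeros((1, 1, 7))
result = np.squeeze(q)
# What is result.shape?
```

(7,)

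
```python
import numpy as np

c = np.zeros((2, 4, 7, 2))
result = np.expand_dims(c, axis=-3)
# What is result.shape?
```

(2, 4, 1, 7, 2)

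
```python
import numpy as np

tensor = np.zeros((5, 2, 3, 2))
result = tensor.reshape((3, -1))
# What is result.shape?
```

(3, 20)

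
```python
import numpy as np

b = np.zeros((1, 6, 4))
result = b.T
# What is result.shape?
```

(4, 6, 1)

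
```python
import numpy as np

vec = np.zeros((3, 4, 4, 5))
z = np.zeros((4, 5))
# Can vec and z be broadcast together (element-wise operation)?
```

Yes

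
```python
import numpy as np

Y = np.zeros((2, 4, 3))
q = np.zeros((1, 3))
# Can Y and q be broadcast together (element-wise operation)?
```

Yes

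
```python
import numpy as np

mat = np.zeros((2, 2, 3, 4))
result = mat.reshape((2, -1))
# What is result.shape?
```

(2, 24)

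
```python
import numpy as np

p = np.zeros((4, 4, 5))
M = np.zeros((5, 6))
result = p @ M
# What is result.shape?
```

(4, 4, 6)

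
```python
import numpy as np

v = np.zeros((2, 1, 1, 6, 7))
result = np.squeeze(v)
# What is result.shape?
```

(2, 6, 7)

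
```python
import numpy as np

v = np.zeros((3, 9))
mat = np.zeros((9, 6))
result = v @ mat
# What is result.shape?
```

(3, 6)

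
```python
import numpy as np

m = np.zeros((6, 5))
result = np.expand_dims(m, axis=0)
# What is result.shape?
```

(1, 6, 5)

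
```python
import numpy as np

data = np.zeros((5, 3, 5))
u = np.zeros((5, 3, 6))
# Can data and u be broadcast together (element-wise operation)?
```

No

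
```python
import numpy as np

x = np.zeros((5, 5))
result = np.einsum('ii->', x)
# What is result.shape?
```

()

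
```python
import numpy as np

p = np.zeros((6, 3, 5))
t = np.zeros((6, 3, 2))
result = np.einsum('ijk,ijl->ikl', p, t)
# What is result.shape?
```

(6, 5, 2)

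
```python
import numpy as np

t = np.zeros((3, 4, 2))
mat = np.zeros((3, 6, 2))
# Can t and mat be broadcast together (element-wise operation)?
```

No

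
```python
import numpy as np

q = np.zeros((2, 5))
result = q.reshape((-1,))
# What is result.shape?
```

(10,)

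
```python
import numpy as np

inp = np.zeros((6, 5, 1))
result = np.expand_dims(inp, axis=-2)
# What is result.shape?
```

(6, 5, 1, 1)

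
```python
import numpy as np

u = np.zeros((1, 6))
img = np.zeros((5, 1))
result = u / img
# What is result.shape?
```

(5, 6)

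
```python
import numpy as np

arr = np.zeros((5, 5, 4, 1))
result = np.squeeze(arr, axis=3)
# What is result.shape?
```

(5, 5, 4)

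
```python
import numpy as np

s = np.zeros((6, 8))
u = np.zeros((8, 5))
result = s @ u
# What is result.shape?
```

(6, 5)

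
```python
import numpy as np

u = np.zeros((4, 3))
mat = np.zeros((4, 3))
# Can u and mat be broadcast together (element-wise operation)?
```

Yes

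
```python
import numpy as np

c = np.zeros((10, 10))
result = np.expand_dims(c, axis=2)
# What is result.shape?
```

(10, 10, 1)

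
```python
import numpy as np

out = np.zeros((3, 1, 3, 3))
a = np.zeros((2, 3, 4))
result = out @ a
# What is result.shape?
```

(3, 2, 3, 4)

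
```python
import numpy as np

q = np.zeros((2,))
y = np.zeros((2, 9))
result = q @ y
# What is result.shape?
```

(9,)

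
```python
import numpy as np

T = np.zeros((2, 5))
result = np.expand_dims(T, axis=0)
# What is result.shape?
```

(1, 2, 5)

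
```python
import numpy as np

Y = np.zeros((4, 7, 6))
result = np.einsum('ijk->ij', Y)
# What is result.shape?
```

(4, 7)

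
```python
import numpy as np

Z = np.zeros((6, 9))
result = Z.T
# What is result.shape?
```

(9, 6)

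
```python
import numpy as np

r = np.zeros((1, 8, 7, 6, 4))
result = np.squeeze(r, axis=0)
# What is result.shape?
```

(8, 7, 6, 4)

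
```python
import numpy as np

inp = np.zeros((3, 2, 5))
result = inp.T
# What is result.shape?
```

(5, 2, 3)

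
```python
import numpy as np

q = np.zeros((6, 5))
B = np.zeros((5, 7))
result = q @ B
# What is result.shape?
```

(6, 7)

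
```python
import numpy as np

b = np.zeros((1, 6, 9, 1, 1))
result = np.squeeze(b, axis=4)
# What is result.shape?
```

(1, 6, 9, 1)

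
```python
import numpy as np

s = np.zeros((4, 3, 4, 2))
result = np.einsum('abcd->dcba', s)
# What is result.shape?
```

(2, 4, 3, 4)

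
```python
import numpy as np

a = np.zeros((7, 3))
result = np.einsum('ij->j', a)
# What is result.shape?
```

(3,)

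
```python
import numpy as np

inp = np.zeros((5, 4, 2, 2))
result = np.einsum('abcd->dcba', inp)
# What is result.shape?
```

(2, 2, 4, 5)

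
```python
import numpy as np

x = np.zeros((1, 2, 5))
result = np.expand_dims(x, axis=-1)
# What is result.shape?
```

(1, 2, 5, 1)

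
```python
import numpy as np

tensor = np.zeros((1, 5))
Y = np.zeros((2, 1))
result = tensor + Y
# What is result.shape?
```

(2, 5)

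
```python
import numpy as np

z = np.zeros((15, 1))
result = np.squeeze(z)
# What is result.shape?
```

(15,)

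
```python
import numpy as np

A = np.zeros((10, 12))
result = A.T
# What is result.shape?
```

(12, 10)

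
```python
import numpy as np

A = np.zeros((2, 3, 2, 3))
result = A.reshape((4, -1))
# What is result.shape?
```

(4, 9)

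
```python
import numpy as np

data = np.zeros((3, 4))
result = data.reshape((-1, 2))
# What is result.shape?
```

(6, 2)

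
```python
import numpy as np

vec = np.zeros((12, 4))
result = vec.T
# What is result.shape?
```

(4, 12)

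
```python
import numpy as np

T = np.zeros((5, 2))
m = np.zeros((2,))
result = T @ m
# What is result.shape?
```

(5,)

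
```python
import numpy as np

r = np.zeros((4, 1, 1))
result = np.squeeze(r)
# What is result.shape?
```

(4,)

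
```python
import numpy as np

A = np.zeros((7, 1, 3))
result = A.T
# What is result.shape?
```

(3, 1, 7)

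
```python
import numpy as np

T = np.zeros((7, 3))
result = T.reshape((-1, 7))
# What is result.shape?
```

(3, 7)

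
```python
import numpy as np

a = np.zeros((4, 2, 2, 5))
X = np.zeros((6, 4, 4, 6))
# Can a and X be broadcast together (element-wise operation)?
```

No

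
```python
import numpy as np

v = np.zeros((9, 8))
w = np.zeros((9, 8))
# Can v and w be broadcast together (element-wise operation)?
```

Yes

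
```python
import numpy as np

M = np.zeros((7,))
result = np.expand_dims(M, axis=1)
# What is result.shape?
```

(7, 1)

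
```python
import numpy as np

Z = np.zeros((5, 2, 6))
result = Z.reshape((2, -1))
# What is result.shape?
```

(2, 30)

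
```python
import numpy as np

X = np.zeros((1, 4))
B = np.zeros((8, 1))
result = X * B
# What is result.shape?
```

(8, 4)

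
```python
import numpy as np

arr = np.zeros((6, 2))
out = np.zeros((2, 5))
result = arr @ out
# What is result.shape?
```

(6, 5)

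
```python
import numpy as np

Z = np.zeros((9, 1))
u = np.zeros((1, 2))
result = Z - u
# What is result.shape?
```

(9, 2)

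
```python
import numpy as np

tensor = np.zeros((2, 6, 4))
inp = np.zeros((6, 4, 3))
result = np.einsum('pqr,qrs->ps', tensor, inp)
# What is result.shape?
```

(2, 3)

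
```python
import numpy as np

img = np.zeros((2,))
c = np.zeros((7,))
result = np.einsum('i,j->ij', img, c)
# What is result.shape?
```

(2, 7)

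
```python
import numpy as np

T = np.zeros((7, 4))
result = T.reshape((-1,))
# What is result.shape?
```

(28,)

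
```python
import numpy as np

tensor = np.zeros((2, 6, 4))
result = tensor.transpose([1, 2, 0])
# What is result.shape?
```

(6, 4, 2)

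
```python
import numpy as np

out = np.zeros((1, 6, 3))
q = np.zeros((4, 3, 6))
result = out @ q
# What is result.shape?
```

(4, 6, 6)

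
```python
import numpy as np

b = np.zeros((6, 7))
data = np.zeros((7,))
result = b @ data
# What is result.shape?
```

(6,)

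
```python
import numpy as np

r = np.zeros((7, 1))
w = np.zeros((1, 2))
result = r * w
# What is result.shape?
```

(7, 2)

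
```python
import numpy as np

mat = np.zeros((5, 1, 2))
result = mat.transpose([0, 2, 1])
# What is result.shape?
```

(5, 2, 1)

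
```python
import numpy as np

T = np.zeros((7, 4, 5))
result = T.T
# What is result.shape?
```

(5, 4, 7)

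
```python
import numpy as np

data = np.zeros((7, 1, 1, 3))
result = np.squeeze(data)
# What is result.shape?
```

(7, 3)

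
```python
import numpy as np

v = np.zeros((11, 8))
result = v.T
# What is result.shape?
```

(8, 11)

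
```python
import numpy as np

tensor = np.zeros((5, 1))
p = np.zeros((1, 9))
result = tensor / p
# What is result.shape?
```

(5, 9)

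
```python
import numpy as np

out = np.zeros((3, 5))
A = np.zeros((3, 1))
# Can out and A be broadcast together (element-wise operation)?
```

Yes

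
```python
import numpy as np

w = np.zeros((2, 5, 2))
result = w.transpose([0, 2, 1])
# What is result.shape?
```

(2, 2, 5)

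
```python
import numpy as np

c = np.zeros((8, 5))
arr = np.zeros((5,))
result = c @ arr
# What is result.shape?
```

(8,)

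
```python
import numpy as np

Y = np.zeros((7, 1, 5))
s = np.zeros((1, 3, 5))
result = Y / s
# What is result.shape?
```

(7, 3, 5)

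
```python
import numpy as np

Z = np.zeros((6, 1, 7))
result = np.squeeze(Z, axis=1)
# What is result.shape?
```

(6, 7)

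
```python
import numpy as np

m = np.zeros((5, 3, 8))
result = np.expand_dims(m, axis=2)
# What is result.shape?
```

(5, 3, 1, 8)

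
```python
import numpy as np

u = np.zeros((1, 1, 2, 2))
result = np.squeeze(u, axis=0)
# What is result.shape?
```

(1, 2, 2)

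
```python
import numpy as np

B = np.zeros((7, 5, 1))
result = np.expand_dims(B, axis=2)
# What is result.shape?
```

(7, 5, 1, 1)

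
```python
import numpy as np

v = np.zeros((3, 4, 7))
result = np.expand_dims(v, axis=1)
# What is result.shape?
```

(3, 1, 4, 7)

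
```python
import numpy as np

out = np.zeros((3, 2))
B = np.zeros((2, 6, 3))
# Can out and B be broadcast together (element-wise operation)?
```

No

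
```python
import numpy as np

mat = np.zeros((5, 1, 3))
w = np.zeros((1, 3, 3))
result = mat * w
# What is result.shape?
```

(5, 3, 3)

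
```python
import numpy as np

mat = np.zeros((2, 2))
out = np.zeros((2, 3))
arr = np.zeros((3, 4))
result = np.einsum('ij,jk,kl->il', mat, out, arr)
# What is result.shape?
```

(2, 4)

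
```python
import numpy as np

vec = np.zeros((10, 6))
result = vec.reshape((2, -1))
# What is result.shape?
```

(2, 30)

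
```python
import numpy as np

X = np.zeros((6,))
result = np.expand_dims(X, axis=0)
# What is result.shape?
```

(1, 6)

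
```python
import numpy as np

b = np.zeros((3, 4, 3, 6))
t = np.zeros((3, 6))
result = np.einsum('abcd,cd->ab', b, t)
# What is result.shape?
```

(3, 4)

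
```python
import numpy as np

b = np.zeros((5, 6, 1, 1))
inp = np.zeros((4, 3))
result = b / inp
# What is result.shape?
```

(5, 6, 4, 3)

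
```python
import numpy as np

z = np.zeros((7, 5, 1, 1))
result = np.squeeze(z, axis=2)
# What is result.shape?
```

(7, 5, 1)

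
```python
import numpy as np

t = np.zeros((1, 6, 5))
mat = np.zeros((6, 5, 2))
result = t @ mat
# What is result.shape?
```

(6, 6, 2)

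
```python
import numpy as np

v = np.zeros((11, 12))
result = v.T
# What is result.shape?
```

(12, 11)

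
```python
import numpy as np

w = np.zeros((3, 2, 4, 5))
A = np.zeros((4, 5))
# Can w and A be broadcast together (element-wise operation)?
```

Yes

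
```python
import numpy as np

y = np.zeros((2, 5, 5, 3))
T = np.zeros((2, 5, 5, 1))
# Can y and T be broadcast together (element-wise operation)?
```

Yes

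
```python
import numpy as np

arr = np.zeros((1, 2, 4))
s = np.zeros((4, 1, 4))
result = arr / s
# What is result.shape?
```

(4, 2, 4)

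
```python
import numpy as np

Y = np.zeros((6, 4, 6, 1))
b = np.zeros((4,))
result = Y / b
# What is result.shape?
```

(6, 4, 6, 4)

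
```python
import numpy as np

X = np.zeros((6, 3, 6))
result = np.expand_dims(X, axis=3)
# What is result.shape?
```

(6, 3, 6, 1)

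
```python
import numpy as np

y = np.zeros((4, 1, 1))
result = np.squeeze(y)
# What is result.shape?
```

(4,)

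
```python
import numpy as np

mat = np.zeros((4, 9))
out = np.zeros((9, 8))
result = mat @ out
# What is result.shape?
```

(4, 8)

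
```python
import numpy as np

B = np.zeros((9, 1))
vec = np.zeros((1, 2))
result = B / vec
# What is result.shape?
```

(9, 2)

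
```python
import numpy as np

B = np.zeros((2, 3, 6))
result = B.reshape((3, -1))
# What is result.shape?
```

(3, 12)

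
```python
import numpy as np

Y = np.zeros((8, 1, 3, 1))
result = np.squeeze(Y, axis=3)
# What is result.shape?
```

(8, 1, 3)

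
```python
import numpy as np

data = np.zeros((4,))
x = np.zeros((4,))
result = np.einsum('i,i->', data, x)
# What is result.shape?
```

()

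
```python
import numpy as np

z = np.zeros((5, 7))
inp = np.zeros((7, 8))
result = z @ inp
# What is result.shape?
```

(5, 8)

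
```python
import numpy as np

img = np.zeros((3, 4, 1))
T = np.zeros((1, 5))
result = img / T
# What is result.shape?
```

(3, 4, 5)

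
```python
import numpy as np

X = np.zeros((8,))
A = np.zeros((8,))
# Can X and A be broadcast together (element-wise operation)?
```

Yes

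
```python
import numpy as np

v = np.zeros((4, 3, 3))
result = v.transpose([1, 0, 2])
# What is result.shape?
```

(3, 4, 3)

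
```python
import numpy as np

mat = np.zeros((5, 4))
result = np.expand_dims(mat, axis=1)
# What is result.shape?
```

(5, 1, 4)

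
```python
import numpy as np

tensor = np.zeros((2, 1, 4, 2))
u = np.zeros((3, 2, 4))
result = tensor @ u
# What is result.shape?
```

(2, 3, 4, 4)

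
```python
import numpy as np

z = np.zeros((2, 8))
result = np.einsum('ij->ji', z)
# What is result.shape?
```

(8, 2)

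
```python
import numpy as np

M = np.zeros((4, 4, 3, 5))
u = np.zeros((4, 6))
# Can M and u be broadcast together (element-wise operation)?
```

No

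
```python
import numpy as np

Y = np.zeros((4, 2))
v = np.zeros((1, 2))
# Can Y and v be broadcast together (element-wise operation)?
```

Yes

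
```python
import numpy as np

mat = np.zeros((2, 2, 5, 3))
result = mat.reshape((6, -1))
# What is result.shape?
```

(6, 10)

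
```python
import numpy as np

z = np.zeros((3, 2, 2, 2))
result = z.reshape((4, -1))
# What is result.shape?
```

(4, 6)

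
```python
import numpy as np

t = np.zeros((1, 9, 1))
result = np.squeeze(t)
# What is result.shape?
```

(9,)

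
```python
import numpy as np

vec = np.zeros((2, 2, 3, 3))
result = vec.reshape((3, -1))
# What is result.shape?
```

(3, 12)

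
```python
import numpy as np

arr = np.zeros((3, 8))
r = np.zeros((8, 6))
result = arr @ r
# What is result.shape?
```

(3, 6)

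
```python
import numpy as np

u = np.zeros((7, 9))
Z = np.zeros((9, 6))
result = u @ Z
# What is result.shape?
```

(7, 6)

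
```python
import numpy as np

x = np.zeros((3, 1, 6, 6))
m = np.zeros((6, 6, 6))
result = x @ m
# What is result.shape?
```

(3, 6, 6, 6)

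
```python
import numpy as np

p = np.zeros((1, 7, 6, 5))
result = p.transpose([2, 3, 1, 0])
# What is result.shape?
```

(6, 5, 7, 1)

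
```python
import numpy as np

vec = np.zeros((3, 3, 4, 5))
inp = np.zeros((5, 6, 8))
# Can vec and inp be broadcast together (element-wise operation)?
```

No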